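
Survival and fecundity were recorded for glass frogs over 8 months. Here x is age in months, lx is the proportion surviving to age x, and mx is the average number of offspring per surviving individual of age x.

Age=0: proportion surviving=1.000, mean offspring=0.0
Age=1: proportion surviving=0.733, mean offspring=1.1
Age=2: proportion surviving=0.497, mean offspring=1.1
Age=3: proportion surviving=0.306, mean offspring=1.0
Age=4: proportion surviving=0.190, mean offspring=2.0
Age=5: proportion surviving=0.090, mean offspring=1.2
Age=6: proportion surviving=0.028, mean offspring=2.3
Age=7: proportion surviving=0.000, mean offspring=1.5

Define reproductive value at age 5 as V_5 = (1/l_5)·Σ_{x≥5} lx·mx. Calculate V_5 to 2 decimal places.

lx·mx for x ≥ 5: 0.108, 0.0644, 0 → sum = 0.1724
V_5 = 0.1724 / l_5 = 0.1724 / 0.09 = 1.915556… → 1.92

1.92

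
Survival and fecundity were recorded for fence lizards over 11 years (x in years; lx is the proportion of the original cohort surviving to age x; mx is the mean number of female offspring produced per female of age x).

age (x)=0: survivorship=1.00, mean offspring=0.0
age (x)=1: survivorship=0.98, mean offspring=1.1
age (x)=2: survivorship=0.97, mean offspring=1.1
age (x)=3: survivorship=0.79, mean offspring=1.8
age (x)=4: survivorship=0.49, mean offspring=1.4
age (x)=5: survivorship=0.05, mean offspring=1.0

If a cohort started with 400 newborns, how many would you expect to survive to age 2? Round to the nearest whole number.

Expected survivors = N0 · l_2 = 400 × 0.97 = 388 → 388

388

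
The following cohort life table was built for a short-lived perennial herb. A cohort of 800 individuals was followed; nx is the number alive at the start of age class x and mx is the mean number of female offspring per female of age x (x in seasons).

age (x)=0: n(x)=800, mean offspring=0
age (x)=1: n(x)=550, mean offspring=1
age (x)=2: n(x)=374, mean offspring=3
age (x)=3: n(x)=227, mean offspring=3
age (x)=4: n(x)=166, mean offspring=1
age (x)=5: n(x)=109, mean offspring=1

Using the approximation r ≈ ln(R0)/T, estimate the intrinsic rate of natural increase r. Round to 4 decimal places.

0.5170

lx = nx/n0 = nx/800: 1, 0.6875, 0.4675, 0.28375, 0.2075, 0.13625
R0 = Σ lx·mx = 0 + 0.6875 + 1.4025 + 0.85125 + 0.2075 + 0.13625 = 3.285
Σ x·lx·mx = 7.5575; T = 7.5575/3.285 = 2.30061…
r ≈ ln(R0)/T = ln(3.285)/2.30061… = 0.516979… → 0.5170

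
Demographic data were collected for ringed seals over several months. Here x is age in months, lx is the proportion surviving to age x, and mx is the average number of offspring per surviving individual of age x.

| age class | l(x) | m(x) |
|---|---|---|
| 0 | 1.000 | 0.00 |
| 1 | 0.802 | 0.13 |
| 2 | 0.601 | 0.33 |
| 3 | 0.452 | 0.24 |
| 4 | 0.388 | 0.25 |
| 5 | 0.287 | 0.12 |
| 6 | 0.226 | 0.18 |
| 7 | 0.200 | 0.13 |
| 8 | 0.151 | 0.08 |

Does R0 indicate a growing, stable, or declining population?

R0 = Σ lx·mx = 0 + 0.10426 + 0.19833 + 0.10848 + 0.097 + 0.03444 + 0.04068 + 0.026 + 0.01208 = 0.62127
R0 < 1, so the population is declining.

declining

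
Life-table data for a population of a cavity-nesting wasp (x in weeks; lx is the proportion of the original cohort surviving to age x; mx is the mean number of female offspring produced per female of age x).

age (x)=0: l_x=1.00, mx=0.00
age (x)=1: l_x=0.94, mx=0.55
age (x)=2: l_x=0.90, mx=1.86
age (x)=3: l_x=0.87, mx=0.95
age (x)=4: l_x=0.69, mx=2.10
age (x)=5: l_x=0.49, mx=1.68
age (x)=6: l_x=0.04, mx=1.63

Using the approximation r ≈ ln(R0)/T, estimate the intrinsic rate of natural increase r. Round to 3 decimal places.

R0 = Σ lx·mx = 0 + 0.517 + 1.674 + 0.8265 + 1.449 + 0.8232 + 0.0652 = 5.3549
Σ x·lx·mx = 16.6477; T = 16.6477/5.3549 = 3.10887…
r ≈ ln(R0)/T = ln(5.3549)/3.10887… = 0.53975… → 0.540

0.540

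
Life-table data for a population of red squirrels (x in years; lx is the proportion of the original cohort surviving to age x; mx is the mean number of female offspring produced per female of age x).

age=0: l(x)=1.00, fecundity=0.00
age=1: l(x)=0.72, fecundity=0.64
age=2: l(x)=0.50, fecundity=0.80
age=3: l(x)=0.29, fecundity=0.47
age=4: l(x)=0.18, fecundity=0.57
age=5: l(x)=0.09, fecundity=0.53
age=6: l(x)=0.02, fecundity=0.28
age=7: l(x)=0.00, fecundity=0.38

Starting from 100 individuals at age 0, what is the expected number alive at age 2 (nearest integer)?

50

Expected survivors = N0 · l_2 = 100 × 0.50 = 50 → 50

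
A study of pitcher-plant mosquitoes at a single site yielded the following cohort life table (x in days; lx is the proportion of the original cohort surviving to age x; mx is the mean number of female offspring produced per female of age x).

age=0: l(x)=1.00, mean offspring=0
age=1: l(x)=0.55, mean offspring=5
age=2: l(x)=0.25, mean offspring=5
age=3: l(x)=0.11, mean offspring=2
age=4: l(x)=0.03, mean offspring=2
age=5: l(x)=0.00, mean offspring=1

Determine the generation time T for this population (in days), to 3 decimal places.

lx·mx: 0, 2.75, 1.25, 0.22, 0.06, 0 → R0 = 4.28
x·lx·mx: 0, 2.75, 2.5, 0.66, 0.24, 0 → Σ = 6.15
T = 6.15 / 4.28 = 1.436916… → 1.437

1.437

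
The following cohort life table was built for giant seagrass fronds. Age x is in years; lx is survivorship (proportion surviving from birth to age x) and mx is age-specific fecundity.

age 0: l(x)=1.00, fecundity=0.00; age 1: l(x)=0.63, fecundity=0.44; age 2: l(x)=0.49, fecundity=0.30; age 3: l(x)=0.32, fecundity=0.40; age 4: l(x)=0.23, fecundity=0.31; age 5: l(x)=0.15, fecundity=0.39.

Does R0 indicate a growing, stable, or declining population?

declining

R0 = Σ lx·mx = 0 + 0.2772 + 0.147 + 0.128 + 0.0713 + 0.0585 = 0.682
R0 < 1, so the population is declining.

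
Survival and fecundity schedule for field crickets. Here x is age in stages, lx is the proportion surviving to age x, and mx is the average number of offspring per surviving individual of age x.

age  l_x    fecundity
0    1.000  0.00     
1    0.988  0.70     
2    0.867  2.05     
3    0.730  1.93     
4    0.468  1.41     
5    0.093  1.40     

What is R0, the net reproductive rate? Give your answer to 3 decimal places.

4.668

lx·mx by age: 0, 0.6916, 1.77735, 1.4089, 0.65988, 0.1302
R0 = Σ lx·mx = 4.66793 → 4.668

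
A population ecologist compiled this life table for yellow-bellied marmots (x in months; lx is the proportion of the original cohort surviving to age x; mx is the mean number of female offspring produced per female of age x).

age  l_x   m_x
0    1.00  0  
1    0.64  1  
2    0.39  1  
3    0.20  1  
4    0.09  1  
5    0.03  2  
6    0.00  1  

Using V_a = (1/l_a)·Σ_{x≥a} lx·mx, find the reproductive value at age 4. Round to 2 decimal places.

1.67

lx·mx for x ≥ 4: 0.09, 0.06, 0 → sum = 0.15
V_4 = 0.15 / l_4 = 0.15 / 0.09 = 1.666667… → 1.67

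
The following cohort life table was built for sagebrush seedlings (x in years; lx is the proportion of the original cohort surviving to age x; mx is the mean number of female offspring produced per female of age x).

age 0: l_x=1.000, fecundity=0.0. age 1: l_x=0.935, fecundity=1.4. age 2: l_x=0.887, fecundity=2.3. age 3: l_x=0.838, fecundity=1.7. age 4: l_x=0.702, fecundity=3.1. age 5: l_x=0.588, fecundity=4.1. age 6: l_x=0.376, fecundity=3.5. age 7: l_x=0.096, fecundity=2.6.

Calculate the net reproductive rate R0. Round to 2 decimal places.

lx·mx by age: 0, 1.309, 2.0401, 1.4246, 2.1762, 2.4108, 1.316, 0.2496
R0 = Σ lx·mx = 10.9263 → 10.93

10.93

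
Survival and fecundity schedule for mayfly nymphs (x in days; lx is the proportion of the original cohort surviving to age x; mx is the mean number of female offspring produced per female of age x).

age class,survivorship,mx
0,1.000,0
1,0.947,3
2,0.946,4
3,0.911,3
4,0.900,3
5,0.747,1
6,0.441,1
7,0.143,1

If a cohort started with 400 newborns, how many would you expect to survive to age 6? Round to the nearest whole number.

176

Expected survivors = N0 · l_6 = 400 × 0.441 = 176.4 → 176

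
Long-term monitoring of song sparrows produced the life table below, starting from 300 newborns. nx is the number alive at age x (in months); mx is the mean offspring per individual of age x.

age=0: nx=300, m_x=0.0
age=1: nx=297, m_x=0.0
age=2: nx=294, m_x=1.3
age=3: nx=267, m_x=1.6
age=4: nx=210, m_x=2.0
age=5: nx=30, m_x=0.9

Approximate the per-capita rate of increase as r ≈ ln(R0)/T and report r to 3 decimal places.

lx = nx/n0 = nx/300: 1, 0.99, 0.98, 0.89, 0.7, 0.1
R0 = Σ lx·mx = 0 + 0 + 1.274 + 1.424 + 1.4 + 0.09 = 4.188
Σ x·lx·mx = 12.87; T = 12.87/4.188 = 3.07307…
r ≈ ln(R0)/T = ln(4.188)/3.07307… = 0.46606… → 0.466

0.466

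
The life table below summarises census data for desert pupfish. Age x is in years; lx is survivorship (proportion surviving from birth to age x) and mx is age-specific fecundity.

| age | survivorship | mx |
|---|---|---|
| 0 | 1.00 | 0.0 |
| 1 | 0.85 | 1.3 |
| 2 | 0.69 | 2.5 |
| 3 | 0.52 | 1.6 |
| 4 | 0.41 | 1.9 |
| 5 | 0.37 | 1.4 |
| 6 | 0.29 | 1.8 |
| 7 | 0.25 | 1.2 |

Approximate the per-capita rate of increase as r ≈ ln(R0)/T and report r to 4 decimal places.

0.5639

R0 = Σ lx·mx = 0 + 1.105 + 1.725 + 0.832 + 0.779 + 0.518 + 0.522 + 0.3 = 5.781
Σ x·lx·mx = 17.989; T = 17.989/5.781 = 3.11175…
r ≈ ln(R0)/T = ln(5.781)/3.11175… = 0.563856… → 0.5639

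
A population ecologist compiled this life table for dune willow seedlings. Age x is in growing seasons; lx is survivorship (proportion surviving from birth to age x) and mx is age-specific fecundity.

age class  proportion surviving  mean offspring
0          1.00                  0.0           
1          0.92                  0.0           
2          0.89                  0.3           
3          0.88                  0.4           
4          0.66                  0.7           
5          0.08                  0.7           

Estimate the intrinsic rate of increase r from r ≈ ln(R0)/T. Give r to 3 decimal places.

0.039

R0 = Σ lx·mx = 0 + 0 + 0.267 + 0.352 + 0.462 + 0.056 = 1.137
Σ x·lx·mx = 3.718; T = 3.718/1.137 = 3.27001…
r ≈ ln(R0)/T = ln(1.137)/3.27001… = 0.03926… → 0.039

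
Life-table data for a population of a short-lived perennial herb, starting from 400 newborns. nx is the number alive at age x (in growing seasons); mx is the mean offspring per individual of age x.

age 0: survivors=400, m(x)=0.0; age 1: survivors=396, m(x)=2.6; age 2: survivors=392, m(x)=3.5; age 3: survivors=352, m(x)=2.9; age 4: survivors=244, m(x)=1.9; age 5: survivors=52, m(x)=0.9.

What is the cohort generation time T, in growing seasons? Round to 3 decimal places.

2.269

lx = nx/n0 = nx/400: 1, 0.99, 0.98, 0.88, 0.61, 0.13
lx·mx: 0, 2.574, 3.43, 2.552, 1.159, 0.117 → R0 = 9.832
x·lx·mx: 0, 2.574, 6.86, 7.656, 4.636, 0.585 → Σ = 22.311
T = 22.311 / 9.832 = 2.269223… → 2.269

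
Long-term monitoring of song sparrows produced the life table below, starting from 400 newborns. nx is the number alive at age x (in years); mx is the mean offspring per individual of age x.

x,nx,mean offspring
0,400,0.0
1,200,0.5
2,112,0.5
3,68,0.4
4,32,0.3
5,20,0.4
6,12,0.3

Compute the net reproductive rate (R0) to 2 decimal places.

lx = nx/n0 = nx/400: 1, 0.5, 0.28, 0.17, 0.08, 0.05, 0.03
lx·mx by age: 0, 0.25, 0.14, 0.068, 0.024, 0.02, 0.009
R0 = Σ lx·mx = 0.511 → 0.51

0.51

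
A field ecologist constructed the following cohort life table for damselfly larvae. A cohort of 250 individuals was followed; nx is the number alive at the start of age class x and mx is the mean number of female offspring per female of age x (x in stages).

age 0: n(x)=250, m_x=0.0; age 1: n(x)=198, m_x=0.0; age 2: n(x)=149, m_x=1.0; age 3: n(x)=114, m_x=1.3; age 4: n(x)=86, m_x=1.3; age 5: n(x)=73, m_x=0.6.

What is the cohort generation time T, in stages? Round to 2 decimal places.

3.11

lx = nx/n0 = nx/250: 1, 0.792, 0.596, 0.456, 0.344, 0.292
lx·mx: 0, 0, 0.596, 0.5928, 0.4472, 0.1752 → R0 = 1.8112
x·lx·mx: 0, 0, 1.192, 1.7784, 1.7888, 0.876 → Σ = 5.6352
T = 5.6352 / 1.8112 = 3.111307… → 3.11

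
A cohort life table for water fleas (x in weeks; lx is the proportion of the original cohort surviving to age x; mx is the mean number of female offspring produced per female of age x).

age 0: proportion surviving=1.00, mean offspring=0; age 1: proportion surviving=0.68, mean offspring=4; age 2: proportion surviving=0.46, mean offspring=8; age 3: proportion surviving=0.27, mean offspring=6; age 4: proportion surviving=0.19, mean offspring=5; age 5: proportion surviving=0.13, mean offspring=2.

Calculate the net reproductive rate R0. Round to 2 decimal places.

lx·mx by age: 0, 2.72, 3.68, 1.62, 0.95, 0.26
R0 = Σ lx·mx = 9.23 → 9.23

9.23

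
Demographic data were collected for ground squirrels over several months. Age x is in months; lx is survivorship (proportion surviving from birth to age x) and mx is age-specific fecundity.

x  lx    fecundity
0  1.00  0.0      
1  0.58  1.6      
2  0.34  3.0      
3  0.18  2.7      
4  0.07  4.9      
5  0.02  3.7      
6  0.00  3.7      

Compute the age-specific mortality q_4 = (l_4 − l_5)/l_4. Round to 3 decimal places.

q_4 = (l_4 − l_5) / l_4 = (0.07 − 0.02) / 0.07
     = 0.05 / 0.07 = 0.714286… → 0.714

0.714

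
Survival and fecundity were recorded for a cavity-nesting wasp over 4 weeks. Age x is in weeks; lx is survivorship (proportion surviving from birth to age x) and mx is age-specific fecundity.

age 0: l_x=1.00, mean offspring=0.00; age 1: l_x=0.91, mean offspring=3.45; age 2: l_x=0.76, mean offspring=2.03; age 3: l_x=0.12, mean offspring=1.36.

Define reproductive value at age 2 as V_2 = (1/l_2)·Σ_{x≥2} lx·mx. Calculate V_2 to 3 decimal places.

lx·mx for x ≥ 2: 1.5428, 0.1632 → sum = 1.706
V_2 = 1.706 / l_2 = 1.706 / 0.76 = 2.244737… → 2.245

2.245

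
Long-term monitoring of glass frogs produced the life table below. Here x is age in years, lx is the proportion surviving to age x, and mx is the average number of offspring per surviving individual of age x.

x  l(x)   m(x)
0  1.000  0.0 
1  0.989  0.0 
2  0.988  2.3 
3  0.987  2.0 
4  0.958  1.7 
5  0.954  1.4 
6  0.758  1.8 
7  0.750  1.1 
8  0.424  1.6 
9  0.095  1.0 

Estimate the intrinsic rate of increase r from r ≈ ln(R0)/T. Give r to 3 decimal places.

R0 = Σ lx·mx = 0 + 0 + 2.2724 + 1.974 + 1.6286 + 1.3356 + 1.3644 + 0.825 + 0.6784 + 0.095 = 10.1734
Σ x·lx·mx = 43.9028; T = 43.9028/10.1734 = 4.31545…
r ≈ ln(R0)/T = ln(10.1734)/4.31545… = 0.53755… → 0.538

0.538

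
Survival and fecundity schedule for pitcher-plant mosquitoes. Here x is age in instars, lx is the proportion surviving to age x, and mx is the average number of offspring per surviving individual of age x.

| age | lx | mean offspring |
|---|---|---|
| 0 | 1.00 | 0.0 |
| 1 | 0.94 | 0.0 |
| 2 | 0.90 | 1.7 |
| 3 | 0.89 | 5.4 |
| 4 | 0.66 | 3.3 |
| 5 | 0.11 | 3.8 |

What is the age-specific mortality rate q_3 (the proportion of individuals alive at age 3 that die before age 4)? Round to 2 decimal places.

q_3 = (l_3 − l_4) / l_3 = (0.89 − 0.66) / 0.89
     = 0.23 / 0.89 = 0.258427… → 0.26

0.26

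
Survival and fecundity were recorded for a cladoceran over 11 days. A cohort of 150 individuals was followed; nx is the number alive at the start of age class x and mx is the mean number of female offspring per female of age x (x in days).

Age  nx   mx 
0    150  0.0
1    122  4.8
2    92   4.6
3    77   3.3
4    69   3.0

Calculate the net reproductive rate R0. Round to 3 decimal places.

9.799

lx = nx/n0 = nx/150: 1, 0.81333…, 0.61333…, 0.51333…, 0.46
lx·mx by age: 0, 3.904…, 2.821333…, 1.694…, 1.38
R0 = Σ lx·mx = 9.799333… → 9.799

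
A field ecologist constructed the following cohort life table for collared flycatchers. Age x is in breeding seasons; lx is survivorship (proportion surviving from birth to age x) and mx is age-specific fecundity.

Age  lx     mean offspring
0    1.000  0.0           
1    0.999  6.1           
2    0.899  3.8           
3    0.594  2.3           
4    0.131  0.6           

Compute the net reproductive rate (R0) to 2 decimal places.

lx·mx by age: 0, 6.0939, 3.4162, 1.3662, 0.0786
R0 = Σ lx·mx = 10.9549 → 10.95

10.95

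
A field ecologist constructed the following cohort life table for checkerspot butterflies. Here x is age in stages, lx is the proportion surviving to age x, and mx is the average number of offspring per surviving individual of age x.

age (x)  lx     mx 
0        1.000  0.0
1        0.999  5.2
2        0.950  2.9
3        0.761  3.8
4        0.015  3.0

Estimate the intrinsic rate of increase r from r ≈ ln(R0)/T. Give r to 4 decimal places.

1.3288

R0 = Σ lx·mx = 0 + 5.1948 + 2.755 + 2.8918 + 0.045 = 10.8866
Σ x·lx·mx = 19.5602; T = 19.5602/10.8866 = 1.79672…
r ≈ ln(R0)/T = ln(10.8866)/1.79672… = 1.328827… → 1.3288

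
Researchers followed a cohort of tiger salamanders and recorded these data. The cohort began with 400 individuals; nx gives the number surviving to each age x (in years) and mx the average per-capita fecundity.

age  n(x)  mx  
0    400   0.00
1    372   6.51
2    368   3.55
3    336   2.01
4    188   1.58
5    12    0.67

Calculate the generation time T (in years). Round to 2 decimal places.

1.76

lx = nx/n0 = nx/400: 1, 0.93, 0.92, 0.84, 0.47, 0.03
lx·mx: 0, 6.0543, 3.266, 1.6884, 0.7426, 0.0201 → R0 = 11.7714
x·lx·mx: 0, 6.0543, 6.532, 5.0652, 2.9704, 0.1005 → Σ = 20.7224
T = 20.7224 / 11.7714 = 1.760402… → 1.76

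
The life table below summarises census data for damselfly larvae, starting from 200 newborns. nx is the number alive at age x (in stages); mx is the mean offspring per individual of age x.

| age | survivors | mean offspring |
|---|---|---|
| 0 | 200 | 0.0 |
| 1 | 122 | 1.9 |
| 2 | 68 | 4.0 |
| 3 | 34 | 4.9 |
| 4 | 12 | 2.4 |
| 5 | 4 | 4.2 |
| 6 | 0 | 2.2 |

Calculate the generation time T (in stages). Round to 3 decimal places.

2.060

lx = nx/n0 = nx/200: 1, 0.61, 0.34, 0.17, 0.06, 0.02, 0
lx·mx: 0, 1.159, 1.36, 0.833, 0.144, 0.084, 0 → R0 = 3.58
x·lx·mx: 0, 1.159, 2.72, 2.499, 0.576, 0.42, 0 → Σ = 7.374
T = 7.374 / 3.58 = 2.059777… → 2.060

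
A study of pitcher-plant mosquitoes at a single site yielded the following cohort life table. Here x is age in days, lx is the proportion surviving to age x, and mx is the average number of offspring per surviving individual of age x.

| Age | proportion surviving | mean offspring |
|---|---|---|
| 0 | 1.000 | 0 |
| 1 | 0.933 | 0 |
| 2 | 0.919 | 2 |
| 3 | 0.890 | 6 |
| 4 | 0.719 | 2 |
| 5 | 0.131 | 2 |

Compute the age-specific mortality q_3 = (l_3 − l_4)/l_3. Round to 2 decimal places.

q_3 = (l_3 − l_4) / l_3 = (0.89 − 0.719) / 0.89
     = 0.171 / 0.89 = 0.192135… → 0.19

0.19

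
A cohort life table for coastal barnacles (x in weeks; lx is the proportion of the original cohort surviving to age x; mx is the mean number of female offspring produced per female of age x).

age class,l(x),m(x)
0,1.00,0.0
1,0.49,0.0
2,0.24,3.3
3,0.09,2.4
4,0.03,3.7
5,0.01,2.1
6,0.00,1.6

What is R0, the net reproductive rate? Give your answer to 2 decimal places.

1.14

lx·mx by age: 0, 0, 0.792, 0.216, 0.111, 0.021, 0
R0 = Σ lx·mx = 1.14 → 1.14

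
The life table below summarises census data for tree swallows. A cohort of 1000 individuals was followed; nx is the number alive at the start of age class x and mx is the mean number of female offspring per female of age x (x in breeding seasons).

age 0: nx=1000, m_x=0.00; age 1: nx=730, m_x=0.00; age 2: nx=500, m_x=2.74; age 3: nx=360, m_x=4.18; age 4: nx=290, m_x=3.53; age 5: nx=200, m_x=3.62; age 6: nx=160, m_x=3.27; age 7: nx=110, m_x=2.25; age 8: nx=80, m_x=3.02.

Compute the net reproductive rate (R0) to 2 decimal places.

5.63

lx = nx/n0 = nx/1000: 1, 0.73, 0.5, 0.36, 0.29, 0.2, 0.16, 0.11, 0.08
lx·mx by age: 0, 0, 1.37, 1.5048, 1.0237, 0.724, 0.5232, 0.2475, 0.2416
R0 = Σ lx·mx = 5.6348 → 5.63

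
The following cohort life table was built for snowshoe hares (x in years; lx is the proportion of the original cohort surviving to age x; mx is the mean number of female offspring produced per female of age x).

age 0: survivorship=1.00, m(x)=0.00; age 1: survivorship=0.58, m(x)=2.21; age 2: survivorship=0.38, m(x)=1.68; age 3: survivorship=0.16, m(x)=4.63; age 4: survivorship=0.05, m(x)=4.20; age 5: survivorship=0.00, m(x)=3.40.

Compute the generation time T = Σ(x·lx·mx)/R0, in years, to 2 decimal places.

lx·mx: 0, 1.2818, 0.6384, 0.7408, 0.21, 0 → R0 = 2.871
x·lx·mx: 0, 1.2818, 1.2768, 2.2224, 0.84, 0 → Σ = 5.621
T = 5.621 / 2.871 = 1.957854… → 1.96

1.96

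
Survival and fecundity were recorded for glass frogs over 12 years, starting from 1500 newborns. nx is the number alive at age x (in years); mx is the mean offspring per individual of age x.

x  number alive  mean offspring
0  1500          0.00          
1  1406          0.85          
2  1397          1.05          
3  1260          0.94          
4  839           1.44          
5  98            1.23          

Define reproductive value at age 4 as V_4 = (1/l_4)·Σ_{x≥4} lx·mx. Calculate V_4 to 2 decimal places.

1.58

lx = nx/n0 = nx/1500: 1, 0.93733…, 0.93133…, 0.84, 0.55933…, 0.06533…
lx·mx for x ≥ 4: 0.80544…, 0.08036… → sum = 0.8858…
V_4 = 0.8858… / l_4 = 0.8858… / 0.559333… = 1.583671… → 1.58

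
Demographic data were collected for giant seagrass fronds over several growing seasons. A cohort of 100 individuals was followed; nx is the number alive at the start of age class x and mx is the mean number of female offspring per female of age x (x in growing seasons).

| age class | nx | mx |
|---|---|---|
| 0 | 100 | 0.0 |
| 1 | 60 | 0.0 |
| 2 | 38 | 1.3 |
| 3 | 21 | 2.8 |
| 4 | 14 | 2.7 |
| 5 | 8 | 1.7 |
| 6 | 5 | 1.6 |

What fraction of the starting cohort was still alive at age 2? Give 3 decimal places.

l_2 = n_2/n_0 = 38/100 = 0.38 → 0.380

0.380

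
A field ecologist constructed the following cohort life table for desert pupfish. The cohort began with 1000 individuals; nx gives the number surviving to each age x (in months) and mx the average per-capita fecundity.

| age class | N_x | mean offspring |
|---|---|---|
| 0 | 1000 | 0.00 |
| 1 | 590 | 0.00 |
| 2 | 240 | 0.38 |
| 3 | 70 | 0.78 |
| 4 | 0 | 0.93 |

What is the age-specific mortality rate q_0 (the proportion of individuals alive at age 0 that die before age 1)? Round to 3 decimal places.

lx = nx/n0 = nx/1000: 1, 0.59, 0.24, 0.07, 0
q_0 = (l_0 − l_1) / l_0 = (1 − 0.59) / 1
     = 0.41 / 1 = 0.41 → 0.410

0.410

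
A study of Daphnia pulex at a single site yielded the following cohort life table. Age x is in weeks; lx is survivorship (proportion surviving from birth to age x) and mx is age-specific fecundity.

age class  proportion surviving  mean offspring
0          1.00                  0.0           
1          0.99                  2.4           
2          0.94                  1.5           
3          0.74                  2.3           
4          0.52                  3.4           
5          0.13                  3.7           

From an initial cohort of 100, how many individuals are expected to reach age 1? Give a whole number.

99

Expected survivors = N0 · l_1 = 100 × 0.99 = 99 → 99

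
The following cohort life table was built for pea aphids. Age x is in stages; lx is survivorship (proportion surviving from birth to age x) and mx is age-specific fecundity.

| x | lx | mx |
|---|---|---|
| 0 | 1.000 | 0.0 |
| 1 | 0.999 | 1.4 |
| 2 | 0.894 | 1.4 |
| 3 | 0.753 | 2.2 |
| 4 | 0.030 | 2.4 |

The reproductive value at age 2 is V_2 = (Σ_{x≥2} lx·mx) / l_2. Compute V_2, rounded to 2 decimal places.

3.33

lx·mx for x ≥ 2: 1.2516, 1.6566, 0.072 → sum = 2.9802
V_2 = 2.9802 / l_2 = 2.9802 / 0.894 = 3.333557… → 3.33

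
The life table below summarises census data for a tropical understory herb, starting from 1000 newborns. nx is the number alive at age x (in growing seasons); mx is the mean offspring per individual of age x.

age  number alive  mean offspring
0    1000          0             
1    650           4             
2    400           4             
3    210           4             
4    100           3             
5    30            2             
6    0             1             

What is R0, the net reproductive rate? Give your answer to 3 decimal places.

5.400

lx = nx/n0 = nx/1000: 1, 0.65, 0.4, 0.21, 0.1, 0.03, 0
lx·mx by age: 0, 2.6, 1.6, 0.84, 0.3, 0.06, 0
R0 = Σ lx·mx = 5.4 → 5.400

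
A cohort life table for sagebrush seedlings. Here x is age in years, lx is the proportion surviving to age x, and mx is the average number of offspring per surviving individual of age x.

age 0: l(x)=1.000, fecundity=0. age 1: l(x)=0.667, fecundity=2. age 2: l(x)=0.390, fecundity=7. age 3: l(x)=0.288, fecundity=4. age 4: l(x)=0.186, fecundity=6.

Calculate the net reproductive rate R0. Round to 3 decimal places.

lx·mx by age: 0, 1.334, 2.73, 1.152, 1.116
R0 = Σ lx·mx = 6.332 → 6.332

6.332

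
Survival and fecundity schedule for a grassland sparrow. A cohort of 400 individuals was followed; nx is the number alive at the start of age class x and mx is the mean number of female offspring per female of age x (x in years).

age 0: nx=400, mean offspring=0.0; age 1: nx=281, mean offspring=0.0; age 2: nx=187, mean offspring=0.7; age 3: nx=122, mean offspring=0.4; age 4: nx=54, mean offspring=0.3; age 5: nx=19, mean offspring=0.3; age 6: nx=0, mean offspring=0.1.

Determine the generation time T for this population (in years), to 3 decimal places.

lx = nx/n0 = nx/400: 1, 0.7025, 0.4675, 0.305, 0.135, 0.0475, 0
lx·mx: 0, 0, 0.32725, 0.122, 0.0405, 0.01425, 0 → R0 = 0.504
x·lx·mx: 0, 0, 0.6545, 0.366, 0.162, 0.07125, 0 → Σ = 1.25375
T = 1.25375 / 0.504 = 2.487599… → 2.488

2.488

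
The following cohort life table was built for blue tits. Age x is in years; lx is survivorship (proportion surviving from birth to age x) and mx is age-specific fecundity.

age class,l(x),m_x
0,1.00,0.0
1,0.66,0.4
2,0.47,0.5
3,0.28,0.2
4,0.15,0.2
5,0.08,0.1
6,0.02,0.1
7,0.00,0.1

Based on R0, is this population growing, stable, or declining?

R0 = Σ lx·mx = 0 + 0.264 + 0.235 + 0.056 + 0.03 + 0.008 + 0.002 + 0 = 0.595
R0 < 1, so the population is declining.

declining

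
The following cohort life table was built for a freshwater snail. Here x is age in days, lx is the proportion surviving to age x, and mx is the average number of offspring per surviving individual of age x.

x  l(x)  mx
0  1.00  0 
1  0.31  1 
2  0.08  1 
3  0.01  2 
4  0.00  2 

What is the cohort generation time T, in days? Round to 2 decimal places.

1.29

lx·mx: 0, 0.31, 0.08, 0.02, 0 → R0 = 0.41
x·lx·mx: 0, 0.31, 0.16, 0.06, 0 → Σ = 0.53
T = 0.53 / 0.41 = 1.292683… → 1.29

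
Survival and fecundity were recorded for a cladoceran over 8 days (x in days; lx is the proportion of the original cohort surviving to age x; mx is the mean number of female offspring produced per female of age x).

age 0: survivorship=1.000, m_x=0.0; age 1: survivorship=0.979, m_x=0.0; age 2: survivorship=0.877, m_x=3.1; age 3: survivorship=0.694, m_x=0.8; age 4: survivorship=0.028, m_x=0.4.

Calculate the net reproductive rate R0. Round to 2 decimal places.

lx·mx by age: 0, 0, 2.7187, 0.5552, 0.0112
R0 = Σ lx·mx = 3.2851 → 3.29

3.29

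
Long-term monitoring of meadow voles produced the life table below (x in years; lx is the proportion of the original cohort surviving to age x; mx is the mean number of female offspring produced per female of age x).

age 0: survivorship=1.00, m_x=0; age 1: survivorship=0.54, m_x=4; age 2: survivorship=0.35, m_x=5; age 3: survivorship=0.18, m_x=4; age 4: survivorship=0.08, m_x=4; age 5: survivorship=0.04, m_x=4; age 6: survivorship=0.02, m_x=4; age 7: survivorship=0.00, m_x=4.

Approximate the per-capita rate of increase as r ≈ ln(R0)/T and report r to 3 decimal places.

R0 = Σ lx·mx = 0 + 2.16 + 1.75 + 0.72 + 0.32 + 0.16 + 0.08 + 0 = 5.19
Σ x·lx·mx = 10.38; T = 10.38/5.19 = 2
r ≈ ln(R0)/T = ln(5.19)/2 = 0.82337… → 0.823

0.823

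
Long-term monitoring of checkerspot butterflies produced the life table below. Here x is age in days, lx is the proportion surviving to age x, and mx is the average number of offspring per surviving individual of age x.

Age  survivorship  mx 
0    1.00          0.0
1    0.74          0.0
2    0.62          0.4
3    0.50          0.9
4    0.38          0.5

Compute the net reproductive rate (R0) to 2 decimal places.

0.89

lx·mx by age: 0, 0, 0.248, 0.45, 0.19
R0 = Σ lx·mx = 0.888 → 0.89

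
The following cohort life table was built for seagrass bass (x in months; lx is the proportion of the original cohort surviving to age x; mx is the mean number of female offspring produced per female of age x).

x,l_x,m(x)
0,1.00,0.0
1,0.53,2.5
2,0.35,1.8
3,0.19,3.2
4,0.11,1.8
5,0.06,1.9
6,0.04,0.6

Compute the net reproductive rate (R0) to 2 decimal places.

2.90

lx·mx by age: 0, 1.325, 0.63, 0.608, 0.198, 0.114, 0.024
R0 = Σ lx·mx = 2.899 → 2.90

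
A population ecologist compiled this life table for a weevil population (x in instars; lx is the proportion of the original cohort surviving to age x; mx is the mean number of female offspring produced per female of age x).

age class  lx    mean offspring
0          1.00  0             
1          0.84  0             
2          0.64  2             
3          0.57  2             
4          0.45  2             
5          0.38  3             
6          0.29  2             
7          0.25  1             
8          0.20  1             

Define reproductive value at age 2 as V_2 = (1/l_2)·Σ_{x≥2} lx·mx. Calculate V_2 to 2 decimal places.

lx·mx for x ≥ 2: 1.28, 1.14, 0.9, 1.14, 0.58, 0.25, 0.2 → sum = 5.49
V_2 = 5.49 / l_2 = 5.49 / 0.64 = 8.578125 → 8.58

8.58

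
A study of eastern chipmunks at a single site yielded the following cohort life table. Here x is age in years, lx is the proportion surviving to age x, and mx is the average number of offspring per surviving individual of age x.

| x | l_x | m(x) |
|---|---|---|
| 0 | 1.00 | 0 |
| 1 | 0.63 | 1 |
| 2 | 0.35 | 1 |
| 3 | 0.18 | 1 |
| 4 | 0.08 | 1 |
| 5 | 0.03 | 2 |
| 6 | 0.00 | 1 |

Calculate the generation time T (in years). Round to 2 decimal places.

1.92

lx·mx: 0, 0.63, 0.35, 0.18, 0.08, 0.06, 0 → R0 = 1.3
x·lx·mx: 0, 0.63, 0.7, 0.54, 0.32, 0.3, 0 → Σ = 2.49
T = 2.49 / 1.3 = 1.915385… → 1.92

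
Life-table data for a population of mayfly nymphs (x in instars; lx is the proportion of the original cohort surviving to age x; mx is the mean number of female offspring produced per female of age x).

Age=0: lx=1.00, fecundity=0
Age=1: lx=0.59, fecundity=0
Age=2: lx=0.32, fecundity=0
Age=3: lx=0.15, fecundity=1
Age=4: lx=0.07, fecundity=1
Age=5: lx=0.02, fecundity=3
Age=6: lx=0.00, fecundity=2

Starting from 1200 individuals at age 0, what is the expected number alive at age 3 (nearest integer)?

180

Expected survivors = N0 · l_3 = 1200 × 0.15 = 180 → 180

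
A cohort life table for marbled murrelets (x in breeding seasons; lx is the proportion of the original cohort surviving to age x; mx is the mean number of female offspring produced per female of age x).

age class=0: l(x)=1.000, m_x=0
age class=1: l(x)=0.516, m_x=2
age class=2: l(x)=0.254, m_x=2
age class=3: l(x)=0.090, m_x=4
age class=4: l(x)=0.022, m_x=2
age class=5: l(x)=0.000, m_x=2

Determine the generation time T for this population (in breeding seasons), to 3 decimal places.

1.700

lx·mx: 0, 1.032, 0.508, 0.36, 0.044, 0 → R0 = 1.944
x·lx·mx: 0, 1.032, 1.016, 1.08, 0.176, 0 → Σ = 3.304
T = 3.304 / 1.944 = 1.699588… → 1.700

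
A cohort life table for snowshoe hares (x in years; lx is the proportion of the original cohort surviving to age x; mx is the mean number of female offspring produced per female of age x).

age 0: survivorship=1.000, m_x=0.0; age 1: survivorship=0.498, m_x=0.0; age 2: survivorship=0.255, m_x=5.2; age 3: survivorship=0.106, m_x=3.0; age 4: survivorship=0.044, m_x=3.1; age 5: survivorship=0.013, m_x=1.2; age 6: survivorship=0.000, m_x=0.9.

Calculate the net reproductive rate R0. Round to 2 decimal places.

lx·mx by age: 0, 0, 1.326, 0.318, 0.1364, 0.0156, 0
R0 = Σ lx·mx = 1.796 → 1.80

1.80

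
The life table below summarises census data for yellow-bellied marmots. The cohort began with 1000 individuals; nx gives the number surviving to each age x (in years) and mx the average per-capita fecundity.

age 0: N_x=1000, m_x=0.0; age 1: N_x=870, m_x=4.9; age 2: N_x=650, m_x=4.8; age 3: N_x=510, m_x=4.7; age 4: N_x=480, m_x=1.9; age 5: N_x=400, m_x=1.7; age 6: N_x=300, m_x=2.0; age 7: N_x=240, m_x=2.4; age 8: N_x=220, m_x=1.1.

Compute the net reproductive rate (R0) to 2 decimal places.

12.79

lx = nx/n0 = nx/1000: 1, 0.87, 0.65, 0.51, 0.48, 0.4, 0.3, 0.24, 0.22
lx·mx by age: 0, 4.263, 3.12, 2.397, 0.912, 0.68, 0.6, 0.576, 0.242
R0 = Σ lx·mx = 12.79 → 12.79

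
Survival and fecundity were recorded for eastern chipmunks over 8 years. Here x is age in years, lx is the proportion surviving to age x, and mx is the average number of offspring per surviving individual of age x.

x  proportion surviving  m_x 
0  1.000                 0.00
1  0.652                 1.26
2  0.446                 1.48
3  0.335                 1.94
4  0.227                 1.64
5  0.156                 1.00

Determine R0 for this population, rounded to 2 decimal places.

2.66

lx·mx by age: 0, 0.82152, 0.66008, 0.6499, 0.37228, 0.156
R0 = Σ lx·mx = 2.65978 → 2.66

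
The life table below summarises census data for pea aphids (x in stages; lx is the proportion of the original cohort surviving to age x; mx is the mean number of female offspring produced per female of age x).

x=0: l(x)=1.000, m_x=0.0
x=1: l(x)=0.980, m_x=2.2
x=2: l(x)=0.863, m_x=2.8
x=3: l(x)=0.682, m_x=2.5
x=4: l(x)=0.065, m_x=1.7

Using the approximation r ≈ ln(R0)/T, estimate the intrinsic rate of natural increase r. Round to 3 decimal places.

0.944

R0 = Σ lx·mx = 0 + 2.156 + 2.4164 + 1.705 + 0.1105 = 6.3879
Σ x·lx·mx = 12.5458; T = 12.5458/6.3879 = 1.96399…
r ≈ ln(R0)/T = ln(6.3879)/1.96399… = 0.9442… → 0.944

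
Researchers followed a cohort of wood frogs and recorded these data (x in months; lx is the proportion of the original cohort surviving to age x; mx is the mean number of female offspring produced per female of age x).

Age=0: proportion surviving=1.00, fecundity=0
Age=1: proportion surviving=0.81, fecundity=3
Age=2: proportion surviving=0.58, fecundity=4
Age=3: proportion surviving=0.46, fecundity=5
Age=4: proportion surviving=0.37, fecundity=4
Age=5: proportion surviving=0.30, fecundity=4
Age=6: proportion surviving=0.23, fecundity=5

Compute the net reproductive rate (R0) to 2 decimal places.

lx·mx by age: 0, 2.43, 2.32, 2.3, 1.48, 1.2, 1.15
R0 = Σ lx·mx = 10.88 → 10.88

10.88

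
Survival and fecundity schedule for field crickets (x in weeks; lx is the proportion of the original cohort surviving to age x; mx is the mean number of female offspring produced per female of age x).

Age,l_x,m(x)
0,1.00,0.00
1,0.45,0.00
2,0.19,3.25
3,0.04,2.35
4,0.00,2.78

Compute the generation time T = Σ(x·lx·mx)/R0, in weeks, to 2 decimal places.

lx·mx: 0, 0, 0.6175, 0.094, 0 → R0 = 0.7115
x·lx·mx: 0, 0, 1.235, 0.282, 0 → Σ = 1.517
T = 1.517 / 0.7115 = 2.132115… → 2.13

2.13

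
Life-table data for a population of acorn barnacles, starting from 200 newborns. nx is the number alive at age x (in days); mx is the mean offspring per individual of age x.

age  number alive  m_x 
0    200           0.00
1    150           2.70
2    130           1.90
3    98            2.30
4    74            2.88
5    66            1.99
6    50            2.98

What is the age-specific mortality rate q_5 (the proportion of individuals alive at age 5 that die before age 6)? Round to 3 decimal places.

lx = nx/n0 = nx/200: 1, 0.75, 0.65, 0.49, 0.37, 0.33, 0.25
q_5 = (l_5 − l_6) / l_5 = (0.33 − 0.25) / 0.33
     = 0.08 / 0.33 = 0.242424… → 0.242

0.242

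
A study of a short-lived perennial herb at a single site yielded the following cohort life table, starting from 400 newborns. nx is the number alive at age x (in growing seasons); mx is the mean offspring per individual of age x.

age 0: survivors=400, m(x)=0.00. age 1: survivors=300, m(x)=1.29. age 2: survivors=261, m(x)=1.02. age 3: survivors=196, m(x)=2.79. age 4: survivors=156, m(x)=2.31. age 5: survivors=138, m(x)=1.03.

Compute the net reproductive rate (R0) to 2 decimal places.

4.26

lx = nx/n0 = nx/400: 1, 0.75, 0.6525, 0.49, 0.39, 0.345
lx·mx by age: 0, 0.9675, 0.66555, 1.3671, 0.9009, 0.35535
R0 = Σ lx·mx = 4.2564 → 4.26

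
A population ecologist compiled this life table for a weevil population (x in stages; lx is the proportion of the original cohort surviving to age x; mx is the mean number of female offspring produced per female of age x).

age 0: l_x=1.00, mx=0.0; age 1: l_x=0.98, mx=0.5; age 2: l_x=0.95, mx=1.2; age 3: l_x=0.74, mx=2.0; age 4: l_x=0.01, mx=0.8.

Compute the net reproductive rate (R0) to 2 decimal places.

lx·mx by age: 0, 0.49, 1.14, 1.48, 0.008
R0 = Σ lx·mx = 3.118 → 3.12

3.12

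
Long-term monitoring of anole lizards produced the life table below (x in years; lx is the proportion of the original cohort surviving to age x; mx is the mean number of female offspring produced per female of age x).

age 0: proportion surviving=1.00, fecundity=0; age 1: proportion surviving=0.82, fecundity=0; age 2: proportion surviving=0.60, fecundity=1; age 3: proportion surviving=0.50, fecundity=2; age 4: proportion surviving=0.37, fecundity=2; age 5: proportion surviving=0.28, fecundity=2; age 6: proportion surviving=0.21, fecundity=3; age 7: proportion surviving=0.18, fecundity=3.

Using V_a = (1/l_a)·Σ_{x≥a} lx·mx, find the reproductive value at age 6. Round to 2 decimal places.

lx·mx for x ≥ 6: 0.63, 0.54 → sum = 1.17
V_6 = 1.17 / l_6 = 1.17 / 0.21 = 5.571429… → 5.57

5.57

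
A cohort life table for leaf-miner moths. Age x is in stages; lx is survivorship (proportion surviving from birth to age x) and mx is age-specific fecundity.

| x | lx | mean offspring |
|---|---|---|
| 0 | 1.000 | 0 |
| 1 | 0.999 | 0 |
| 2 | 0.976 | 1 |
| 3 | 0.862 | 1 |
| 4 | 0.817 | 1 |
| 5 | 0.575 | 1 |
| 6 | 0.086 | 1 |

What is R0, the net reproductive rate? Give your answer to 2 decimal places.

3.32

lx·mx by age: 0, 0, 0.976, 0.862, 0.817, 0.575, 0.086
R0 = Σ lx·mx = 3.316 → 3.32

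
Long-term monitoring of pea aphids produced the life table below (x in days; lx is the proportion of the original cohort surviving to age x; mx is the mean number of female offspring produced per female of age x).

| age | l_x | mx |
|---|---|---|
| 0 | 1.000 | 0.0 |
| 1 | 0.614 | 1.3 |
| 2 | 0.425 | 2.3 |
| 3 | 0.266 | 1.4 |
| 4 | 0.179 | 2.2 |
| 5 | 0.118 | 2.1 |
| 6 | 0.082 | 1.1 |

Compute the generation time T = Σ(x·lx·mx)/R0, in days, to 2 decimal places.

lx·mx: 0, 0.7982, 0.9775, 0.3724, 0.3938, 0.2478, 0.0902 → R0 = 2.8799
x·lx·mx: 0, 0.7982, 1.955, 1.1172, 1.5752, 1.239, 0.5412 → Σ = 7.2258
T = 7.2258 / 2.8799 = 2.509045… → 2.51

2.51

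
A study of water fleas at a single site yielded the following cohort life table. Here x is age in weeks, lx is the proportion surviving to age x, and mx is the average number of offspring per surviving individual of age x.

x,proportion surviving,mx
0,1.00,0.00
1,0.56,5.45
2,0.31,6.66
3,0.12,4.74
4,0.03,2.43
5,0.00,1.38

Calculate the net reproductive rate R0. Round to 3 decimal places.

5.758

lx·mx by age: 0, 3.052, 2.0646, 0.5688, 0.0729, 0
R0 = Σ lx·mx = 5.7583 → 5.758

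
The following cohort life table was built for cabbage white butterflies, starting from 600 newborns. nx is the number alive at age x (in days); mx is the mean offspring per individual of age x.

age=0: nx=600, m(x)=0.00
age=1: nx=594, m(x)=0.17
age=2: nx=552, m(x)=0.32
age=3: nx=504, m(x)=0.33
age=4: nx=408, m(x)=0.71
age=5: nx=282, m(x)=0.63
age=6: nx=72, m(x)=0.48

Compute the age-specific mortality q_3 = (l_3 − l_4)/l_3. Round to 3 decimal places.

0.190

lx = nx/n0 = nx/600: 1, 0.99, 0.92, 0.84, 0.68, 0.47, 0.12
q_3 = (l_3 − l_4) / l_3 = (0.84 − 0.68) / 0.84
     = 0.16 / 0.84 = 0.190476… → 0.190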